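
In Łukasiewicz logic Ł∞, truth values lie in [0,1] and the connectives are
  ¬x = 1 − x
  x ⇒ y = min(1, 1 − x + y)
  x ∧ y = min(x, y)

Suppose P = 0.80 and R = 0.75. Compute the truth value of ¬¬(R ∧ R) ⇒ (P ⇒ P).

1.00

R ∧ R = min(0.75, 0.75) = 0.75
¬(R ∧ R) = 1 − 0.75 = 0.25
¬¬(R ∧ R) = 1 − 0.25 = 0.75
P ⇒ P = min(1, 1 − 0.80 + 0.80) = min(1, 1.00) = 1.00
¬¬(R ∧ R) ⇒ (P ⇒ P) = min(1, 1 − 0.75 + 1.00) = min(1, 1.25) = 1.00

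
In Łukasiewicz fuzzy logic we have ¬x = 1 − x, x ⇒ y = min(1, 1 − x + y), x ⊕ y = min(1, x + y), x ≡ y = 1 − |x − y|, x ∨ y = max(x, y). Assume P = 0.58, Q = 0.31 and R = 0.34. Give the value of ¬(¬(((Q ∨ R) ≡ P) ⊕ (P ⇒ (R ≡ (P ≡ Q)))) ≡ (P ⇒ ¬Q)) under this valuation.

Q ∨ R = max(0.31, 0.34) = 0.34
(Q ∨ R) ≡ P = 1 − |0.34 − 0.58| = 1 − 0.24 = 0.76
P ≡ Q = 1 − |0.58 − 0.31| = 1 − 0.27 = 0.73
R ≡ (P ≡ Q) = 1 − |0.34 − 0.73| = 1 − 0.39 = 0.61
P ⇒ (R ≡ (P ≡ Q)) = min(1, 1 − 0.58 + 0.61) = min(1, 1.03) = 1.00
((Q ∨ R) ≡ P) ⊕ (P ⇒ (R ≡ (P ≡ Q))) = min(1, 0.76 + 1.00) = min(1, 1.76) = 1.00
¬(((Q ∨ R) ≡ P) ⊕ (P ⇒ (R ≡ (P ≡ Q)))) = 1 − 1.00 = 0.00
¬Q = 1 − 0.31 = 0.69
P ⇒ ¬Q = min(1, 1 − 0.58 + 0.69) = min(1, 1.11) = 1.00
¬(((Q ∨ R) ≡ P) ⊕ (P ⇒ (R ≡ (P ≡ Q)))) ≡ (P ⇒ ¬Q) = 1 − |0.00 − 1.00| = 1 − 1.00 = 0.00
¬(¬(((Q ∨ R) ≡ P) ⊕ (P ⇒ (R ≡ (P ≡ Q)))) ≡ (P ⇒ ¬Q)) = 1 − 0.00 = 1.00

1.00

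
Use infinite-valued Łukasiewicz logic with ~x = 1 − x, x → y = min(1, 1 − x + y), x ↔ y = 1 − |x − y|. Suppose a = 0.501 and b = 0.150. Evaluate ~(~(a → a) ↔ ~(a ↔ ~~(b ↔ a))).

0.148

a → a = min(1, 1 − 0.501 + 0.501) = min(1, 1.000) = 1.000
~(a → a) = 1 − 1.000 = 0.000
b ↔ a = 1 − |0.150 − 0.501| = 1 − 0.351 = 0.649
~(b ↔ a) = 1 − 0.649 = 0.351
~~(b ↔ a) = 1 − 0.351 = 0.649
a ↔ ~~(b ↔ a) = 1 − |0.501 − 0.649| = 1 − 0.148 = 0.852
~(a ↔ ~~(b ↔ a)) = 1 − 0.852 = 0.148
~(a → a) ↔ ~(a ↔ ~~(b ↔ a)) = 1 − |0.000 − 0.148| = 1 − 0.148 = 0.852
~(~(a → a) ↔ ~(a ↔ ~~(b ↔ a))) = 1 − 0.852 = 0.148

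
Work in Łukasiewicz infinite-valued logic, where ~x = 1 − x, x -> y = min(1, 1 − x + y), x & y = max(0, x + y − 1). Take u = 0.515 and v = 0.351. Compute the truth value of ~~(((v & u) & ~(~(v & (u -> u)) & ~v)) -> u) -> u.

0.515

v & u = max(0, 0.351 + 0.515 − 1) = max(0, -0.134) = 0.000
u -> u = min(1, 1 − 0.515 + 0.515) = min(1, 1.000) = 1.000
v & (u -> u) = max(0, 0.351 + 1.000 − 1) = max(0, 0.351) = 0.351
~(v & (u -> u)) = 1 − 0.351 = 0.649
~v = 1 − 0.351 = 0.649
~(v & (u -> u)) & ~v = max(0, 0.649 + 0.649 − 1) = max(0, 0.298) = 0.298
~(~(v & (u -> u)) & ~v) = 1 − 0.298 = 0.702
(v & u) & ~(~(v & (u -> u)) & ~v) = max(0, 0.000 + 0.702 − 1) = max(0, -0.298) = 0.000
((v & u) & ~(~(v & (u -> u)) & ~v)) -> u = min(1, 1 − 0.000 + 0.515) = min(1, 1.515) = 1.000
~(((v & u) & ~(~(v & (u -> u)) & ~v)) -> u) = 1 − 1.000 = 0.000
~~(((v & u) & ~(~(v & (u -> u)) & ~v)) -> u) = 1 − 0.000 = 1.000
~~(((v & u) & ~(~(v & (u -> u)) & ~v)) -> u) -> u = min(1, 1 − 1.000 + 0.515) = min(1, 0.515) = 0.515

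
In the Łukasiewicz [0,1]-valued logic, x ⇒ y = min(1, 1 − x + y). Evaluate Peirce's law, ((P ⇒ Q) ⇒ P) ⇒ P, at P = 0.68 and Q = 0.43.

0.75

P ⇒ Q = min(1, 1 − 0.68 + 0.43) = min(1, 0.75) = 0.75
(P ⇒ Q) ⇒ P = min(1, 1 − 0.75 + 0.68) = min(1, 0.93) = 0.93
((P ⇒ Q) ⇒ P) ⇒ P = min(1, 1 − 0.93 + 0.68) = min(1, 0.75) = 0.75
(The value 0.75 < 1 shows this instance is not satisfied; not a Ł∞-tautology in general.)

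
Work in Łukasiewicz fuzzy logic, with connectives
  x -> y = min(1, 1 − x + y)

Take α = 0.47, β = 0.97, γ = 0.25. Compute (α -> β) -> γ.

0.25

α -> β = min(1, 1 − 0.47 + 0.97) = min(1, 1.50) = 1.00
(α -> β) -> γ = min(1, 1 − 1.00 + 0.25) = min(1, 0.25) = 0.25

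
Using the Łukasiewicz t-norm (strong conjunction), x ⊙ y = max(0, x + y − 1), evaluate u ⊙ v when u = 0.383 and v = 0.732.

0.115

u ⊙ v = max(0, 0.383 + 0.732 − 1) = max(0, 0.115) = 0.115
For comparison, the Gödel (minimum) t-norm min(x, y) would give 0.383.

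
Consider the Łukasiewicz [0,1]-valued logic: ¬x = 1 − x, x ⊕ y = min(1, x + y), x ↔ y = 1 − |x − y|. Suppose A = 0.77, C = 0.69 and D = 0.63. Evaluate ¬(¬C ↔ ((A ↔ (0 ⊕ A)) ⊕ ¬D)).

0.69

¬C = 1 − 0.69 = 0.31
0 ⊕ A = min(1, 0.00 + 0.77) = min(1, 0.77) = 0.77
A ↔ (0 ⊕ A) = 1 − |0.77 − 0.77| = 1 − 0.00 = 1.00
¬D = 1 − 0.63 = 0.37
(A ↔ (0 ⊕ A)) ⊕ ¬D = min(1, 1.00 + 0.37) = min(1, 1.37) = 1.00
¬C ↔ ((A ↔ (0 ⊕ A)) ⊕ ¬D) = 1 − |0.31 − 1.00| = 1 − 0.69 = 0.31
¬(¬C ↔ ((A ↔ (0 ⊕ A)) ⊕ ¬D)) = 1 − 0.31 = 0.69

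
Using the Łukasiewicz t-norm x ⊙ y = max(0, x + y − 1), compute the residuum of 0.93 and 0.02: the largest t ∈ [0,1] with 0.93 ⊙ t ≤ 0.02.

The residuum of the Łukasiewicz t-norm gives the supremum: min(1, 1 − 0.93 + 0.02).
1 − 0.93 + 0.02 = 0.09, so t = min(1, 0.09) = 0.09.
Check: 0.93 ⊙ 0.09 = max(0, 0.02) = 0.02 ≤ 0.02.

0.09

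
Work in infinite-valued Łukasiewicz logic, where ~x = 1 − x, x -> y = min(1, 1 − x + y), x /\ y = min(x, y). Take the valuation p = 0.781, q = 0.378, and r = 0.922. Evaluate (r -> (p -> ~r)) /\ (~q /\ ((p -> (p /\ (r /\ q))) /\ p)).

~r = 1 − 0.922 = 0.078
p -> ~r = min(1, 1 − 0.781 + 0.078) = min(1, 0.297) = 0.297
r -> (p -> ~r) = min(1, 1 − 0.922 + 0.297) = min(1, 0.375) = 0.375
~q = 1 − 0.378 = 0.622
r /\ q = min(0.922, 0.378) = 0.378
p /\ (r /\ q) = min(0.781, 0.378) = 0.378
p -> (p /\ (r /\ q)) = min(1, 1 − 0.781 + 0.378) = min(1, 0.597) = 0.597
(p -> (p /\ (r /\ q))) /\ p = min(0.597, 0.781) = 0.597
~q /\ ((p -> (p /\ (r /\ q))) /\ p) = min(0.622, 0.597) = 0.597
(r -> (p -> ~r)) /\ (~q /\ ((p -> (p /\ (r /\ q))) /\ p)) = min(0.375, 0.597) = 0.375

0.375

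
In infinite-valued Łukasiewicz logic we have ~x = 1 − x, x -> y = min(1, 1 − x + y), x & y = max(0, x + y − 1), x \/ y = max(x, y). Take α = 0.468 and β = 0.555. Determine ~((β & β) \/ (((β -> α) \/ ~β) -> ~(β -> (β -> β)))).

β & β = max(0, 0.555 + 0.555 − 1) = max(0, 0.110) = 0.110
β -> α = min(1, 1 − 0.555 + 0.468) = min(1, 0.913) = 0.913
~β = 1 − 0.555 = 0.445
(β -> α) \/ ~β = max(0.913, 0.445) = 0.913
β -> β = min(1, 1 − 0.555 + 0.555) = min(1, 1.000) = 1.000
β -> (β -> β) = min(1, 1 − 0.555 + 1.000) = min(1, 1.445) = 1.000
~(β -> (β -> β)) = 1 − 1.000 = 0.000
((β -> α) \/ ~β) -> ~(β -> (β -> β)) = min(1, 1 − 0.913 + 0.000) = min(1, 0.087) = 0.087
(β & β) \/ (((β -> α) \/ ~β) -> ~(β -> (β -> β))) = max(0.110, 0.087) = 0.110
~((β & β) \/ (((β -> α) \/ ~β) -> ~(β -> (β -> β)))) = 1 − 0.110 = 0.890

0.890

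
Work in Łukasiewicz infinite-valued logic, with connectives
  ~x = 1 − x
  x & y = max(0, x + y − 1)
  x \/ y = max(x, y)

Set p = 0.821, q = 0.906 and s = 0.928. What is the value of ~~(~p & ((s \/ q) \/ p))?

0.107

~p = 1 − 0.821 = 0.179
s \/ q = max(0.928, 0.906) = 0.928
(s \/ q) \/ p = max(0.928, 0.821) = 0.928
~p & ((s \/ q) \/ p) = max(0, 0.179 + 0.928 − 1) = max(0, 0.107) = 0.107
~(~p & ((s \/ q) \/ p)) = 1 − 0.107 = 0.893
~~(~p & ((s \/ q) \/ p)) = 1 − 0.893 = 0.107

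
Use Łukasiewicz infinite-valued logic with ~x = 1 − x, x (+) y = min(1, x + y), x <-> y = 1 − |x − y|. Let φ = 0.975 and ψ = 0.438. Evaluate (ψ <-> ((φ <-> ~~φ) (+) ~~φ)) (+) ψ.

0.876

~φ = 1 − 0.975 = 0.025
~~φ = 1 − 0.025 = 0.975
φ <-> ~~φ = 1 − |0.975 − 0.975| = 1 − 0.000 = 1.000
(φ <-> ~~φ) (+) ~~φ = min(1, 1.000 + 0.975) = min(1, 1.975) = 1.000
ψ <-> ((φ <-> ~~φ) (+) ~~φ) = 1 − |0.438 − 1.000| = 1 − 0.562 = 0.438
(ψ <-> ((φ <-> ~~φ) (+) ~~φ)) (+) ψ = min(1, 0.438 + 0.438) = min(1, 0.876) = 0.876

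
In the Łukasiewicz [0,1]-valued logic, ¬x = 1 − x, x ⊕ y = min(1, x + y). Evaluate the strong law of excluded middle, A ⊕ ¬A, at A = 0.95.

¬A = 1 − 0.95 = 0.05
A ⊕ ¬A = min(1, 0.95 + 0.05) = min(1, 1.00) = 1.00
(As expected: always 1 in Ł∞ since a ⊕ (1−a) = 1.)

1.00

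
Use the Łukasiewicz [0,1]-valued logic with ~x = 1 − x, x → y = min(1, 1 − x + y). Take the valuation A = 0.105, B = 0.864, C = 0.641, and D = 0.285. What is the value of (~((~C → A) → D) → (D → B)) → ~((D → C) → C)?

~C = 1 − 0.641 = 0.359
~C → A = min(1, 1 − 0.359 + 0.105) = min(1, 0.746) = 0.746
(~C → A) → D = min(1, 1 − 0.746 + 0.285) = min(1, 0.539) = 0.539
~((~C → A) → D) = 1 − 0.539 = 0.461
D → B = min(1, 1 − 0.285 + 0.864) = min(1, 1.579) = 1.000
~((~C → A) → D) → (D → B) = min(1, 1 − 0.461 + 1.000) = min(1, 1.539) = 1.000
D → C = min(1, 1 − 0.285 + 0.641) = min(1, 1.356) = 1.000
(D → C) → C = min(1, 1 − 1.000 + 0.641) = min(1, 0.641) = 0.641
~((D → C) → C) = 1 − 0.641 = 0.359
(~((~C → A) → D) → (D → B)) → ~((D → C) → C) = min(1, 1 − 1.000 + 0.359) = min(1, 0.359) = 0.359

0.359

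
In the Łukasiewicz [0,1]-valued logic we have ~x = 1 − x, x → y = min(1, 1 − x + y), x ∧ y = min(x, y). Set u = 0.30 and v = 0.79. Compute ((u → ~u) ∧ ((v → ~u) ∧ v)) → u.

0.51

~u = 1 − 0.30 = 0.70
u → ~u = min(1, 1 − 0.30 + 0.70) = min(1, 1.40) = 1.00
v → ~u = min(1, 1 − 0.79 + 0.70) = min(1, 0.91) = 0.91
(v → ~u) ∧ v = min(0.91, 0.79) = 0.79
(u → ~u) ∧ ((v → ~u) ∧ v) = min(1.00, 0.79) = 0.79
((u → ~u) ∧ ((v → ~u) ∧ v)) → u = min(1, 1 − 0.79 + 0.30) = min(1, 0.51) = 0.51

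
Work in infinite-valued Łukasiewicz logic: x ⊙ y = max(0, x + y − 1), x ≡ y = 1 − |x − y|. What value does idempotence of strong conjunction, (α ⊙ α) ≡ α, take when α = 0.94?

α ⊙ α = max(0, 0.94 + 0.94 − 1) = max(0, 0.88) = 0.88
(α ⊙ α) ≡ α = 1 − |0.88 − 0.94| = 1 − 0.06 = 0.94
(The value 0.94 < 1 shows this instance is not satisfied; fails in Ł∞ since a ⊗ a = max(0, 2a−1) ≠ a in general.)

0.94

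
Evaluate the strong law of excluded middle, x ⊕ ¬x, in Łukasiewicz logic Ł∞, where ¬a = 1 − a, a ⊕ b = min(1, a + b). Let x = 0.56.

¬x = 1 − 0.56 = 0.44
x ⊕ ¬x = min(1, 0.56 + 0.44) = min(1, 1.00) = 1.00
(As expected: always 1 in Ł∞ since a ⊕ (1−a) = 1.)

1.00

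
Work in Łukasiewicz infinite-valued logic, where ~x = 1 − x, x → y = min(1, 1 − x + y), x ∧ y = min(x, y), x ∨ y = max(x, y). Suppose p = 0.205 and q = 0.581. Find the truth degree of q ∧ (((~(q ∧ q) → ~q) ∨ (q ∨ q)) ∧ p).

0.205

q ∧ q = min(0.581, 0.581) = 0.581
~(q ∧ q) = 1 − 0.581 = 0.419
~q = 1 − 0.581 = 0.419
~(q ∧ q) → ~q = min(1, 1 − 0.419 + 0.419) = min(1, 1.000) = 1.000
q ∨ q = max(0.581, 0.581) = 0.581
(~(q ∧ q) → ~q) ∨ (q ∨ q) = max(1.000, 0.581) = 1.000
((~(q ∧ q) → ~q) ∨ (q ∨ q)) ∧ p = min(1.000, 0.205) = 0.205
q ∧ (((~(q ∧ q) → ~q) ∨ (q ∨ q)) ∧ p) = min(0.581, 0.205) = 0.205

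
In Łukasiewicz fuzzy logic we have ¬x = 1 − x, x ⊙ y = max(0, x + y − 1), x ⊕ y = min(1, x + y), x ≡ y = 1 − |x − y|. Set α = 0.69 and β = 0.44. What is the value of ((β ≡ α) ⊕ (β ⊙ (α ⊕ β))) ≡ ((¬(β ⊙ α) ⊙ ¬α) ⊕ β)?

0.62

β ≡ α = 1 − |0.44 − 0.69| = 1 − 0.25 = 0.75
α ⊕ β = min(1, 0.69 + 0.44) = min(1, 1.13) = 1.00
β ⊙ (α ⊕ β) = max(0, 0.44 + 1.00 − 1) = max(0, 0.44) = 0.44
(β ≡ α) ⊕ (β ⊙ (α ⊕ β)) = min(1, 0.75 + 0.44) = min(1, 1.19) = 1.00
β ⊙ α = max(0, 0.44 + 0.69 − 1) = max(0, 0.13) = 0.13
¬(β ⊙ α) = 1 − 0.13 = 0.87
¬α = 1 − 0.69 = 0.31
¬(β ⊙ α) ⊙ ¬α = max(0, 0.87 + 0.31 − 1) = max(0, 0.18) = 0.18
(¬(β ⊙ α) ⊙ ¬α) ⊕ β = min(1, 0.18 + 0.44) = min(1, 0.62) = 0.62
((β ≡ α) ⊕ (β ⊙ (α ⊕ β))) ≡ ((¬(β ⊙ α) ⊙ ¬α) ⊕ β) = 1 − |1.00 − 0.62| = 1 − 0.38 = 0.62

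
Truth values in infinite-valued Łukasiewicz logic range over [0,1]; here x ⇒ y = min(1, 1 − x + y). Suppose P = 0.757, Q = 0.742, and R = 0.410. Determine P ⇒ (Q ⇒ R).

Q ⇒ R = min(1, 1 − 0.742 + 0.410) = min(1, 0.668) = 0.668
P ⇒ (Q ⇒ R) = min(1, 1 − 0.757 + 0.668) = min(1, 0.911) = 0.911

0.911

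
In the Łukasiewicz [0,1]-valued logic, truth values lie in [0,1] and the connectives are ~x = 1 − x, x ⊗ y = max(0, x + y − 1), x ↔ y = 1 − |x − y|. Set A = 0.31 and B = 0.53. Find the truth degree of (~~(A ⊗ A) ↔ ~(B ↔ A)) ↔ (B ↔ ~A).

0.94

A ⊗ A = max(0, 0.31 + 0.31 − 1) = max(0, -0.38) = 0.00
~(A ⊗ A) = 1 − 0.00 = 1.00
~~(A ⊗ A) = 1 − 1.00 = 0.00
B ↔ A = 1 − |0.53 − 0.31| = 1 − 0.22 = 0.78
~(B ↔ A) = 1 − 0.78 = 0.22
~~(A ⊗ A) ↔ ~(B ↔ A) = 1 − |0.00 − 0.22| = 1 − 0.22 = 0.78
~A = 1 − 0.31 = 0.69
B ↔ ~A = 1 − |0.53 − 0.69| = 1 − 0.16 = 0.84
(~~(A ⊗ A) ↔ ~(B ↔ A)) ↔ (B ↔ ~A) = 1 − |0.78 − 0.84| = 1 − 0.06 = 0.94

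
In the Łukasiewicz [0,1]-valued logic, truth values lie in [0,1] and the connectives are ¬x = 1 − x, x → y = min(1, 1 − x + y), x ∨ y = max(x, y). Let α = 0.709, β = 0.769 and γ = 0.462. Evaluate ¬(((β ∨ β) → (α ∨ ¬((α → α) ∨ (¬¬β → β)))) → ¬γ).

β ∨ β = max(0.769, 0.769) = 0.769
α → α = min(1, 1 − 0.709 + 0.709) = min(1, 1.000) = 1.000
¬β = 1 − 0.769 = 0.231
¬¬β = 1 − 0.231 = 0.769
¬¬β → β = min(1, 1 − 0.769 + 0.769) = min(1, 1.000) = 1.000
(α → α) ∨ (¬¬β → β) = max(1.000, 1.000) = 1.000
¬((α → α) ∨ (¬¬β → β)) = 1 − 1.000 = 0.000
α ∨ ¬((α → α) ∨ (¬¬β → β)) = max(0.709, 0.000) = 0.709
(β ∨ β) → (α ∨ ¬((α → α) ∨ (¬¬β → β))) = min(1, 1 − 0.769 + 0.709) = min(1, 0.940) = 0.940
¬γ = 1 − 0.462 = 0.538
((β ∨ β) → (α ∨ ¬((α → α) ∨ (¬¬β → β)))) → ¬γ = min(1, 1 − 0.940 + 0.538) = min(1, 0.598) = 0.598
¬(((β ∨ β) → (α ∨ ¬((α → α) ∨ (¬¬β → β)))) → ¬γ) = 1 − 0.598 = 0.402

0.402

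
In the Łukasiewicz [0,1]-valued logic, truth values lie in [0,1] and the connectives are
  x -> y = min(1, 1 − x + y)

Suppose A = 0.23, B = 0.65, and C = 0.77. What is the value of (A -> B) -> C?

A -> B = min(1, 1 − 0.23 + 0.65) = min(1, 1.42) = 1.00
(A -> B) -> C = min(1, 1 − 1.00 + 0.77) = min(1, 0.77) = 0.77

0.77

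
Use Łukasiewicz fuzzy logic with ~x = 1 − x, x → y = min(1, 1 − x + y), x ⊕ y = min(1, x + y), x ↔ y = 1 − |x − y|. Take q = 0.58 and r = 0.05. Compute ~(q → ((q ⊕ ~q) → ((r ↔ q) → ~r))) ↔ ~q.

~q = 1 − 0.58 = 0.42
q ⊕ ~q = min(1, 0.58 + 0.42) = min(1, 1.00) = 1.00
r ↔ q = 1 − |0.05 − 0.58| = 1 − 0.53 = 0.47
~r = 1 − 0.05 = 0.95
(r ↔ q) → ~r = min(1, 1 − 0.47 + 0.95) = min(1, 1.48) = 1.00
(q ⊕ ~q) → ((r ↔ q) → ~r) = min(1, 1 − 1.00 + 1.00) = min(1, 1.00) = 1.00
q → ((q ⊕ ~q) → ((r ↔ q) → ~r)) = min(1, 1 − 0.58 + 1.00) = min(1, 1.42) = 1.00
~(q → ((q ⊕ ~q) → ((r ↔ q) → ~r))) = 1 − 1.00 = 0.00
~(q → ((q ⊕ ~q) → ((r ↔ q) → ~r))) ↔ ~q = 1 − |0.00 − 0.42| = 1 − 0.42 = 0.58

0.58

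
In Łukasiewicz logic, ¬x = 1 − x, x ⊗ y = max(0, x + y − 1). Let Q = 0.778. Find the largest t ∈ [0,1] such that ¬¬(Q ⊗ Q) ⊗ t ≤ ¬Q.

0.666

Q ⊗ Q = max(0, 0.778 + 0.778 − 1) = max(0, 0.556) = 0.556
¬(Q ⊗ Q) = 1 − 0.556 = 0.444
¬¬(Q ⊗ Q) = 1 − 0.444 = 0.556
So the left factor is ¬¬(Q ⊗ Q) = 0.556.
¬Q = 1 − 0.778 = 0.222
So the right-hand bound is ¬Q = 0.222.
The residuum of the Łukasiewicz t-norm gives the supremum: min(1, 1 − 0.556 + 0.222).
1 − 0.556 + 0.222 = 0.666, so t = min(1, 0.666) = 0.666.
Check: 0.556 ⊗ 0.666 = max(0, 0.222) = 0.222 ≤ 0.222.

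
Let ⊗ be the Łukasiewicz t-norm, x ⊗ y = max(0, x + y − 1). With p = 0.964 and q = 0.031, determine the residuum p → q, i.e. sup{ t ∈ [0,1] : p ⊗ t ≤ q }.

The residuum of the Łukasiewicz t-norm gives the supremum: min(1, 1 − 0.964 + 0.031).
1 − 0.964 + 0.031 = 0.067, so t = min(1, 0.067) = 0.067.
Check: 0.964 ⊗ 0.067 = max(0, 0.031) = 0.031 ≤ 0.031.

0.067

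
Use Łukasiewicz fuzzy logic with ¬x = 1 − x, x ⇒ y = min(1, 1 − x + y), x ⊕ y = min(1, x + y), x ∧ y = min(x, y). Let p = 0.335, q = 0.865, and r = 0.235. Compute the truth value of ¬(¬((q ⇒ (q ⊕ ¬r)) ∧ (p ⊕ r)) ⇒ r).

0.195

¬r = 1 − 0.235 = 0.765
q ⊕ ¬r = min(1, 0.865 + 0.765) = min(1, 1.630) = 1.000
q ⇒ (q ⊕ ¬r) = min(1, 1 − 0.865 + 1.000) = min(1, 1.135) = 1.000
p ⊕ r = min(1, 0.335 + 0.235) = min(1, 0.570) = 0.570
(q ⇒ (q ⊕ ¬r)) ∧ (p ⊕ r) = min(1.000, 0.570) = 0.570
¬((q ⇒ (q ⊕ ¬r)) ∧ (p ⊕ r)) = 1 − 0.570 = 0.430
¬((q ⇒ (q ⊕ ¬r)) ∧ (p ⊕ r)) ⇒ r = min(1, 1 − 0.430 + 0.235) = min(1, 0.805) = 0.805
¬(¬((q ⇒ (q ⊕ ¬r)) ∧ (p ⊕ r)) ⇒ r) = 1 − 0.805 = 0.195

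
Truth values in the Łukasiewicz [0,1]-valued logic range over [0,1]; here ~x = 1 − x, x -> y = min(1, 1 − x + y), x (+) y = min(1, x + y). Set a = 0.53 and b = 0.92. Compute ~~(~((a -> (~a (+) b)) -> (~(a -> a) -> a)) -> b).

~a = 1 − 0.53 = 0.47
~a (+) b = min(1, 0.47 + 0.92) = min(1, 1.39) = 1.00
a -> (~a (+) b) = min(1, 1 − 0.53 + 1.00) = min(1, 1.47) = 1.00
a -> a = min(1, 1 − 0.53 + 0.53) = min(1, 1.00) = 1.00
~(a -> a) = 1 − 1.00 = 0.00
~(a -> a) -> a = min(1, 1 − 0.00 + 0.53) = min(1, 1.53) = 1.00
(a -> (~a (+) b)) -> (~(a -> a) -> a) = min(1, 1 − 1.00 + 1.00) = min(1, 1.00) = 1.00
~((a -> (~a (+) b)) -> (~(a -> a) -> a)) = 1 − 1.00 = 0.00
~((a -> (~a (+) b)) -> (~(a -> a) -> a)) -> b = min(1, 1 − 0.00 + 0.92) = min(1, 1.92) = 1.00
~(~((a -> (~a (+) b)) -> (~(a -> a) -> a)) -> b) = 1 − 1.00 = 0.00
~~(~((a -> (~a (+) b)) -> (~(a -> a) -> a)) -> b) = 1 − 0.00 = 1.00

1.00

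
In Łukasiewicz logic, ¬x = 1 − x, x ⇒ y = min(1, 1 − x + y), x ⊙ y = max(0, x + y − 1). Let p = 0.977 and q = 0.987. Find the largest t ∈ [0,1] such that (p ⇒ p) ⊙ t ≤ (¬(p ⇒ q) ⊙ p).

0.000

p ⇒ p = min(1, 1 − 0.977 + 0.977) = min(1, 1.000) = 1.000
So the left factor is p ⇒ p = 1.000.
p ⇒ q = min(1, 1 − 0.977 + 0.987) = min(1, 1.010) = 1.000
¬(p ⇒ q) = 1 − 1.000 = 0.000
¬(p ⇒ q) ⊙ p = max(0, 0.000 + 0.977 − 1) = max(0, -0.023) = 0.000
So the right-hand bound is ¬(p ⇒ q) ⊙ p = 0.000.
The residuum of the Łukasiewicz t-norm gives the supremum: min(1, 1 − 1.000 + 0.000).
1 − 1.000 + 0.000 = 0.000, so t = min(1, 0.000) = 0.000.
Check: 1.000 ⊙ 0.000 = max(0, 0.000) = 0.000 ≤ 0.000.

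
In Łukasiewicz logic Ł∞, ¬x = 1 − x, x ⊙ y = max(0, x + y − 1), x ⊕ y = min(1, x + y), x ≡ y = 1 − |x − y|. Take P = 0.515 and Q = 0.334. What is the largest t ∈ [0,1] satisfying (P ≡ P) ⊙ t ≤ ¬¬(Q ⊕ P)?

P ≡ P = 1 − |0.515 − 0.515| = 1 − 0.000 = 1.000
So the left factor is P ≡ P = 1.000.
Q ⊕ P = min(1, 0.334 + 0.515) = min(1, 0.849) = 0.849
¬(Q ⊕ P) = 1 − 0.849 = 0.151
¬¬(Q ⊕ P) = 1 − 0.151 = 0.849
So the right-hand bound is ¬¬(Q ⊕ P) = 0.849.
The residuum of the Łukasiewicz t-norm gives the supremum: min(1, 1 − 1.000 + 0.849).
1 − 1.000 + 0.849 = 0.849, so t = min(1, 0.849) = 0.849.
Check: 1.000 ⊙ 0.849 = max(0, 0.849) = 0.849 ≤ 0.849.

0.849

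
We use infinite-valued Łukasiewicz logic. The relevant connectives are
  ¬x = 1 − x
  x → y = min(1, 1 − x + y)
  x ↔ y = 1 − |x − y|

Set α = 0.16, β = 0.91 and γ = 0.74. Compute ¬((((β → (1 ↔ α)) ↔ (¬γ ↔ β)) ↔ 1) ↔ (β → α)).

0.65

1 ↔ α = 1 − |1.00 − 0.16| = 1 − 0.84 = 0.16
β → (1 ↔ α) = min(1, 1 − 0.91 + 0.16) = min(1, 0.25) = 0.25
¬γ = 1 − 0.74 = 0.26
¬γ ↔ β = 1 − |0.26 − 0.91| = 1 − 0.65 = 0.35
(β → (1 ↔ α)) ↔ (¬γ ↔ β) = 1 − |0.25 − 0.35| = 1 − 0.10 = 0.90
((β → (1 ↔ α)) ↔ (¬γ ↔ β)) ↔ 1 = 1 − |0.90 − 1.00| = 1 − 0.10 = 0.90
β → α = min(1, 1 − 0.91 + 0.16) = min(1, 0.25) = 0.25
(((β → (1 ↔ α)) ↔ (¬γ ↔ β)) ↔ 1) ↔ (β → α) = 1 − |0.90 − 0.25| = 1 − 0.65 = 0.35
¬((((β → (1 ↔ α)) ↔ (¬γ ↔ β)) ↔ 1) ↔ (β → α)) = 1 − 0.35 = 0.65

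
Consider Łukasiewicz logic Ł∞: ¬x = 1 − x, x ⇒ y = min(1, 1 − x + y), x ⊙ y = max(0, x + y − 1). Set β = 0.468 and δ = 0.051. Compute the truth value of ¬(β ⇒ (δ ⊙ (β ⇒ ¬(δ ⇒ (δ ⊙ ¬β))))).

0.468

¬β = 1 − 0.468 = 0.532
δ ⊙ ¬β = max(0, 0.051 + 0.532 − 1) = max(0, -0.417) = 0.000
δ ⇒ (δ ⊙ ¬β) = min(1, 1 − 0.051 + 0.000) = min(1, 0.949) = 0.949
¬(δ ⇒ (δ ⊙ ¬β)) = 1 − 0.949 = 0.051
β ⇒ ¬(δ ⇒ (δ ⊙ ¬β)) = min(1, 1 − 0.468 + 0.051) = min(1, 0.583) = 0.583
δ ⊙ (β ⇒ ¬(δ ⇒ (δ ⊙ ¬β))) = max(0, 0.051 + 0.583 − 1) = max(0, -0.366) = 0.000
β ⇒ (δ ⊙ (β ⇒ ¬(δ ⇒ (δ ⊙ ¬β)))) = min(1, 1 − 0.468 + 0.000) = min(1, 0.532) = 0.532
¬(β ⇒ (δ ⊙ (β ⇒ ¬(δ ⇒ (δ ⊙ ¬β))))) = 1 − 0.532 = 0.468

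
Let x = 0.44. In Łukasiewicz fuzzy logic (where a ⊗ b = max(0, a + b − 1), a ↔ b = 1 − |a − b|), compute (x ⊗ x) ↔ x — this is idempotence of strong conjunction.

x ⊗ x = max(0, 0.44 + 0.44 − 1) = max(0, -0.12) = 0.00
(x ⊗ x) ↔ x = 1 − |0.00 − 0.44| = 1 − 0.44 = 0.56
(The value 0.56 < 1 shows this instance is not satisfied; fails in Ł∞ since a ⊗ a = max(0, 2a−1) ≠ a in general.)

0.56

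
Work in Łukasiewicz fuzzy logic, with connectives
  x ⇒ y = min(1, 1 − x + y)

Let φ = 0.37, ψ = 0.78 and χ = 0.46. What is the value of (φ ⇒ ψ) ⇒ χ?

φ ⇒ ψ = min(1, 1 − 0.37 + 0.78) = min(1, 1.41) = 1.00
(φ ⇒ ψ) ⇒ χ = min(1, 1 − 1.00 + 0.46) = min(1, 0.46) = 0.46

0.46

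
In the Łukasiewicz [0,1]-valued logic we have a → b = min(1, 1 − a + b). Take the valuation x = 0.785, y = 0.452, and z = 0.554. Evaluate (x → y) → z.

0.887

x → y = min(1, 1 − 0.785 + 0.452) = min(1, 0.667) = 0.667
(x → y) → z = min(1, 1 − 0.667 + 0.554) = min(1, 0.887) = 0.887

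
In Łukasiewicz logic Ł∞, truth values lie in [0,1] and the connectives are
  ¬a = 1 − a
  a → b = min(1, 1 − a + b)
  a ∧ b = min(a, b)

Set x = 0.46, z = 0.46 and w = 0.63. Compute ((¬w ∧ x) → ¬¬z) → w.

0.63

¬w = 1 − 0.63 = 0.37
¬w ∧ x = min(0.37, 0.46) = 0.37
¬z = 1 − 0.46 = 0.54
¬¬z = 1 − 0.54 = 0.46
(¬w ∧ x) → ¬¬z = min(1, 1 − 0.37 + 0.46) = min(1, 1.09) = 1.00
((¬w ∧ x) → ¬¬z) → w = min(1, 1 − 1.00 + 0.63) = min(1, 0.63) = 0.63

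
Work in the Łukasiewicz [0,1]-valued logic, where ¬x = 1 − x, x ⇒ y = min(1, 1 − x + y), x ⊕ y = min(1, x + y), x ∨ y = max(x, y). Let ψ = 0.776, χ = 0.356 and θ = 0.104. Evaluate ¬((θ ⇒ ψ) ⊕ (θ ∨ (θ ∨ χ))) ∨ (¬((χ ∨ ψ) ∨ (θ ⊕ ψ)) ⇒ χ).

1.000

θ ⇒ ψ = min(1, 1 − 0.104 + 0.776) = min(1, 1.672) = 1.000
θ ∨ χ = max(0.104, 0.356) = 0.356
θ ∨ (θ ∨ χ) = max(0.104, 0.356) = 0.356
(θ ⇒ ψ) ⊕ (θ ∨ (θ ∨ χ)) = min(1, 1.000 + 0.356) = min(1, 1.356) = 1.000
¬((θ ⇒ ψ) ⊕ (θ ∨ (θ ∨ χ))) = 1 − 1.000 = 0.000
χ ∨ ψ = max(0.356, 0.776) = 0.776
θ ⊕ ψ = min(1, 0.104 + 0.776) = min(1, 0.880) = 0.880
(χ ∨ ψ) ∨ (θ ⊕ ψ) = max(0.776, 0.880) = 0.880
¬((χ ∨ ψ) ∨ (θ ⊕ ψ)) = 1 − 0.880 = 0.120
¬((χ ∨ ψ) ∨ (θ ⊕ ψ)) ⇒ χ = min(1, 1 − 0.120 + 0.356) = min(1, 1.236) = 1.000
¬((θ ⇒ ψ) ⊕ (θ ∨ (θ ∨ χ))) ∨ (¬((χ ∨ ψ) ∨ (θ ⊕ ψ)) ⇒ χ) = max(0.000, 1.000) = 1.000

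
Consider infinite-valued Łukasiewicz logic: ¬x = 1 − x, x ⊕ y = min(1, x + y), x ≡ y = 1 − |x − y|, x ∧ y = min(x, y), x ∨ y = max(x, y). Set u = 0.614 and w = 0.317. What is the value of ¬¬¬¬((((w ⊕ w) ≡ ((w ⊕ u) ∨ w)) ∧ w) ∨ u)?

0.614

w ⊕ w = min(1, 0.317 + 0.317) = min(1, 0.634) = 0.634
w ⊕ u = min(1, 0.317 + 0.614) = min(1, 0.931) = 0.931
(w ⊕ u) ∨ w = max(0.931, 0.317) = 0.931
(w ⊕ w) ≡ ((w ⊕ u) ∨ w) = 1 − |0.634 − 0.931| = 1 − 0.297 = 0.703
((w ⊕ w) ≡ ((w ⊕ u) ∨ w)) ∧ w = min(0.703, 0.317) = 0.317
(((w ⊕ w) ≡ ((w ⊕ u) ∨ w)) ∧ w) ∨ u = max(0.317, 0.614) = 0.614
¬((((w ⊕ w) ≡ ((w ⊕ u) ∨ w)) ∧ w) ∨ u) = 1 − 0.614 = 0.386
¬¬((((w ⊕ w) ≡ ((w ⊕ u) ∨ w)) ∧ w) ∨ u) = 1 − 0.386 = 0.614
¬¬¬((((w ⊕ w) ≡ ((w ⊕ u) ∨ w)) ∧ w) ∨ u) = 1 − 0.614 = 0.386
¬¬¬¬((((w ⊕ w) ≡ ((w ⊕ u) ∨ w)) ∧ w) ∨ u) = 1 − 0.386 = 0.614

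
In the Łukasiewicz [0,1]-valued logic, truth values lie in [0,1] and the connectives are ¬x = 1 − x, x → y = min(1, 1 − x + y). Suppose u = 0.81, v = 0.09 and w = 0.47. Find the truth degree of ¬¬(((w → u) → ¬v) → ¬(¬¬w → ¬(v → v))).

w → u = min(1, 1 − 0.47 + 0.81) = min(1, 1.34) = 1.00
¬v = 1 − 0.09 = 0.91
(w → u) → ¬v = min(1, 1 − 1.00 + 0.91) = min(1, 0.91) = 0.91
¬w = 1 − 0.47 = 0.53
¬¬w = 1 − 0.53 = 0.47
v → v = min(1, 1 − 0.09 + 0.09) = min(1, 1.00) = 1.00
¬(v → v) = 1 − 1.00 = 0.00
¬¬w → ¬(v → v) = min(1, 1 − 0.47 + 0.00) = min(1, 0.53) = 0.53
¬(¬¬w → ¬(v → v)) = 1 − 0.53 = 0.47
((w → u) → ¬v) → ¬(¬¬w → ¬(v → v)) = min(1, 1 − 0.91 + 0.47) = min(1, 0.56) = 0.56
¬(((w → u) → ¬v) → ¬(¬¬w → ¬(v → v))) = 1 − 0.56 = 0.44
¬¬(((w → u) → ¬v) → ¬(¬¬w → ¬(v → v))) = 1 − 0.44 = 0.56

0.56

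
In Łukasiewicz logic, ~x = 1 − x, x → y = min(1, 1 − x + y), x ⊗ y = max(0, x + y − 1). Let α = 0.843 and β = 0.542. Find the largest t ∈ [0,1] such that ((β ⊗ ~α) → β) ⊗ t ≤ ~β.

0.458

~α = 1 − 0.843 = 0.157
β ⊗ ~α = max(0, 0.542 + 0.157 − 1) = max(0, -0.301) = 0.000
(β ⊗ ~α) → β = min(1, 1 − 0.000 + 0.542) = min(1, 1.542) = 1.000
So the left factor is (β ⊗ ~α) → β = 1.000.
~β = 1 − 0.542 = 0.458
So the right-hand bound is ~β = 0.458.
The residuum of the Łukasiewicz t-norm gives the supremum: min(1, 1 − 1.000 + 0.458).
1 − 1.000 + 0.458 = 0.458, so t = min(1, 0.458) = 0.458.
Check: 1.000 ⊗ 0.458 = max(0, 0.458) = 0.458 ≤ 0.458.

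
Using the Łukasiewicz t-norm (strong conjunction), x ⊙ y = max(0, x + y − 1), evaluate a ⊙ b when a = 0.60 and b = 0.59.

0.19

a ⊙ b = max(0, 0.60 + 0.59 − 1) = max(0, 0.19) = 0.19
For comparison, the Gödel (minimum) t-norm min(x, y) would give 0.59.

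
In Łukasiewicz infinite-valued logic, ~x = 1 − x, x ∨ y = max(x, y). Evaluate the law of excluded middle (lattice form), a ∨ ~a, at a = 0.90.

~a = 1 − 0.90 = 0.10
a ∨ ~a = max(0.90, 0.10) = 0.90
(The value 0.90 < 1 shows this instance is not satisfied; not a Ł∞-tautology — its value is max(a, 1−a).)

0.90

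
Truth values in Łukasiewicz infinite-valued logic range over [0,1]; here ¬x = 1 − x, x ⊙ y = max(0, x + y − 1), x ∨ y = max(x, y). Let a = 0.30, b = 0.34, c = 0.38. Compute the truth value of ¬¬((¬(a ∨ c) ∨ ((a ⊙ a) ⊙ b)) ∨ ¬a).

0.70

a ∨ c = max(0.30, 0.38) = 0.38
¬(a ∨ c) = 1 − 0.38 = 0.62
a ⊙ a = max(0, 0.30 + 0.30 − 1) = max(0, -0.40) = 0.00
(a ⊙ a) ⊙ b = max(0, 0.00 + 0.34 − 1) = max(0, -0.66) = 0.00
¬(a ∨ c) ∨ ((a ⊙ a) ⊙ b) = max(0.62, 0.00) = 0.62
¬a = 1 − 0.30 = 0.70
(¬(a ∨ c) ∨ ((a ⊙ a) ⊙ b)) ∨ ¬a = max(0.62, 0.70) = 0.70
¬((¬(a ∨ c) ∨ ((a ⊙ a) ⊙ b)) ∨ ¬a) = 1 − 0.70 = 0.30
¬¬((¬(a ∨ c) ∨ ((a ⊙ a) ⊙ b)) ∨ ¬a) = 1 − 0.30 = 0.70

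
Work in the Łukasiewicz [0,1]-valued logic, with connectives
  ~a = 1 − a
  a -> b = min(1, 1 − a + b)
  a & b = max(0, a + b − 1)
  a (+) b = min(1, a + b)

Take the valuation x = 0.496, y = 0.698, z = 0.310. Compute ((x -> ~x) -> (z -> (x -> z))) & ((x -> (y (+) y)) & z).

0.310

~x = 1 − 0.496 = 0.504
x -> ~x = min(1, 1 − 0.496 + 0.504) = min(1, 1.008) = 1.000
x -> z = min(1, 1 − 0.496 + 0.310) = min(1, 0.814) = 0.814
z -> (x -> z) = min(1, 1 − 0.310 + 0.814) = min(1, 1.504) = 1.000
(x -> ~x) -> (z -> (x -> z)) = min(1, 1 − 1.000 + 1.000) = min(1, 1.000) = 1.000
y (+) y = min(1, 0.698 + 0.698) = min(1, 1.396) = 1.000
x -> (y (+) y) = min(1, 1 − 0.496 + 1.000) = min(1, 1.504) = 1.000
(x -> (y (+) y)) & z = max(0, 1.000 + 0.310 − 1) = max(0, 0.310) = 0.310
((x -> ~x) -> (z -> (x -> z))) & ((x -> (y (+) y)) & z) = max(0, 1.000 + 0.310 − 1) = max(0, 0.310) = 0.310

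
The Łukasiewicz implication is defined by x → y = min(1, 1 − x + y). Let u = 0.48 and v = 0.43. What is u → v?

0.95

u → v = min(1, 1 − 0.48 + 0.43) = min(1, 0.95) = 0.95
For comparison, the Gödel implication (1 if x ≤ y else y) would give 0.43.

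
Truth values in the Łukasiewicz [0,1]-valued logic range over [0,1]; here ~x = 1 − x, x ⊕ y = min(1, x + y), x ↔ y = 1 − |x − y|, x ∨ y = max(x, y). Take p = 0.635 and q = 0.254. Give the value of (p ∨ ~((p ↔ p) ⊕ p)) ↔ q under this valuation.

0.619

p ↔ p = 1 − |0.635 − 0.635| = 1 − 0.000 = 1.000
(p ↔ p) ⊕ p = min(1, 1.000 + 0.635) = min(1, 1.635) = 1.000
~((p ↔ p) ⊕ p) = 1 − 1.000 = 0.000
p ∨ ~((p ↔ p) ⊕ p) = max(0.635, 0.000) = 0.635
(p ∨ ~((p ↔ p) ⊕ p)) ↔ q = 1 − |0.635 − 0.254| = 1 − 0.381 = 0.619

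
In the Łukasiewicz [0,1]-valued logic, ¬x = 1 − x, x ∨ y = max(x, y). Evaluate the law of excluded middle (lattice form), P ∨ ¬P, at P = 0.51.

0.51

¬P = 1 − 0.51 = 0.49
P ∨ ¬P = max(0.51, 0.49) = 0.51
(The value 0.51 < 1 shows this instance is not satisfied; not a Ł∞-tautology — its value is max(a, 1−a).)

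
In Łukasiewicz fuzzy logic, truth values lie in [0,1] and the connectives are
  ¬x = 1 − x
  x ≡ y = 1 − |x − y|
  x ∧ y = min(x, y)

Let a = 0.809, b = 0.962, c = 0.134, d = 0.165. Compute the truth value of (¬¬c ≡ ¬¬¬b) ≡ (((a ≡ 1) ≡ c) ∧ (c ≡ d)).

¬c = 1 − 0.134 = 0.866
¬¬c = 1 − 0.866 = 0.134
¬b = 1 − 0.962 = 0.038
¬¬b = 1 − 0.038 = 0.962
¬¬¬b = 1 − 0.962 = 0.038
¬¬c ≡ ¬¬¬b = 1 − |0.134 − 0.038| = 1 − 0.096 = 0.904
a ≡ 1 = 1 − |0.809 − 1.000| = 1 − 0.191 = 0.809
(a ≡ 1) ≡ c = 1 − |0.809 − 0.134| = 1 − 0.675 = 0.325
c ≡ d = 1 − |0.134 − 0.165| = 1 − 0.031 = 0.969
((a ≡ 1) ≡ c) ∧ (c ≡ d) = min(0.325, 0.969) = 0.325
(¬¬c ≡ ¬¬¬b) ≡ (((a ≡ 1) ≡ c) ∧ (c ≡ d)) = 1 − |0.904 − 0.325| = 1 − 0.579 = 0.421

0.421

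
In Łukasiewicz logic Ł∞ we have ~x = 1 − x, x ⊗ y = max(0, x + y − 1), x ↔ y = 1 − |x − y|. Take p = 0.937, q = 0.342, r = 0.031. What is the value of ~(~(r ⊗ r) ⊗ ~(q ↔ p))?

0.405

r ⊗ r = max(0, 0.031 + 0.031 − 1) = max(0, -0.938) = 0.000
~(r ⊗ r) = 1 − 0.000 = 1.000
q ↔ p = 1 − |0.342 − 0.937| = 1 − 0.595 = 0.405
~(q ↔ p) = 1 − 0.405 = 0.595
~(r ⊗ r) ⊗ ~(q ↔ p) = max(0, 1.000 + 0.595 − 1) = max(0, 0.595) = 0.595
~(~(r ⊗ r) ⊗ ~(q ↔ p)) = 1 − 0.595 = 0.405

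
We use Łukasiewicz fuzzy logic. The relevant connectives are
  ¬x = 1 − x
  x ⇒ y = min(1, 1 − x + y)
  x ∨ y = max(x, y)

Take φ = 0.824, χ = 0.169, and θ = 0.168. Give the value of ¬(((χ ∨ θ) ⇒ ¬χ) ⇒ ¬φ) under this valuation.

0.824

χ ∨ θ = max(0.169, 0.168) = 0.169
¬χ = 1 − 0.169 = 0.831
(χ ∨ θ) ⇒ ¬χ = min(1, 1 − 0.169 + 0.831) = min(1, 1.662) = 1.000
¬φ = 1 − 0.824 = 0.176
((χ ∨ θ) ⇒ ¬χ) ⇒ ¬φ = min(1, 1 − 1.000 + 0.176) = min(1, 0.176) = 0.176
¬(((χ ∨ θ) ⇒ ¬χ) ⇒ ¬φ) = 1 − 0.176 = 0.824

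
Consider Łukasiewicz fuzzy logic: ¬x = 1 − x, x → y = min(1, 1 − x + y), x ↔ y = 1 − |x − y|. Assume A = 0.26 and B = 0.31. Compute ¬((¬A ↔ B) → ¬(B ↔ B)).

¬A = 1 − 0.26 = 0.74
¬A ↔ B = 1 − |0.74 − 0.31| = 1 − 0.43 = 0.57
B ↔ B = 1 − |0.31 − 0.31| = 1 − 0.00 = 1.00
¬(B ↔ B) = 1 − 1.00 = 0.00
(¬A ↔ B) → ¬(B ↔ B) = min(1, 1 − 0.57 + 0.00) = min(1, 0.43) = 0.43
¬((¬A ↔ B) → ¬(B ↔ B)) = 1 − 0.43 = 0.57

0.57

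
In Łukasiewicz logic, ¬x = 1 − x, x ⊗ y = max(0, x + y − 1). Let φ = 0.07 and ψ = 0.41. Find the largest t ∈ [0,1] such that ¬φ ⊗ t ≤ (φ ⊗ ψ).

¬φ = 1 − 0.07 = 0.93
So the left factor is ¬φ = 0.93.
φ ⊗ ψ = max(0, 0.07 + 0.41 − 1) = max(0, -0.52) = 0.00
So the right-hand bound is φ ⊗ ψ = 0.00.
The residuum of the Łukasiewicz t-norm gives the supremum: min(1, 1 − 0.93 + 0.00).
1 − 0.93 + 0.00 = 0.07, so t = min(1, 0.07) = 0.07.
Check: 0.93 ⊗ 0.07 = max(0, 0.00) = 0.00 ≤ 0.00.

0.07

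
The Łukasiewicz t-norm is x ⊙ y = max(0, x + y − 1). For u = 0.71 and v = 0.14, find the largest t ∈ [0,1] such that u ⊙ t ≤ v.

The residuum of the Łukasiewicz t-norm gives the supremum: min(1, 1 − 0.71 + 0.14).
1 − 0.71 + 0.14 = 0.43, so t = min(1, 0.43) = 0.43.
Check: 0.71 ⊙ 0.43 = max(0, 0.14) = 0.14 ≤ 0.14.

0.43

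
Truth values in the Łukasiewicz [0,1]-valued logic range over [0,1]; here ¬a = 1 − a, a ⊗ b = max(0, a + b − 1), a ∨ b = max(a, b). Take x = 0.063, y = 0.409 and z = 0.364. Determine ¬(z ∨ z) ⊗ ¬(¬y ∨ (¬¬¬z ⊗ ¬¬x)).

0.045

z ∨ z = max(0.364, 0.364) = 0.364
¬(z ∨ z) = 1 − 0.364 = 0.636
¬y = 1 − 0.409 = 0.591
¬z = 1 − 0.364 = 0.636
¬¬z = 1 − 0.636 = 0.364
¬¬¬z = 1 − 0.364 = 0.636
¬x = 1 − 0.063 = 0.937
¬¬x = 1 − 0.937 = 0.063
¬¬¬z ⊗ ¬¬x = max(0, 0.636 + 0.063 − 1) = max(0, -0.301) = 0.000
¬y ∨ (¬¬¬z ⊗ ¬¬x) = max(0.591, 0.000) = 0.591
¬(¬y ∨ (¬¬¬z ⊗ ¬¬x)) = 1 − 0.591 = 0.409
¬(z ∨ z) ⊗ ¬(¬y ∨ (¬¬¬z ⊗ ¬¬x)) = max(0, 0.636 + 0.409 − 1) = max(0, 0.045) = 0.045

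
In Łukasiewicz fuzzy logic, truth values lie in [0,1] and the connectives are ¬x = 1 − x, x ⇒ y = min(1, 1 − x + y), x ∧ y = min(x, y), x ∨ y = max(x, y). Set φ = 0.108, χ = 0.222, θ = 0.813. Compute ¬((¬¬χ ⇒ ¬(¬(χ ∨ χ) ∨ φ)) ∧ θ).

0.187

¬χ = 1 − 0.222 = 0.778
¬¬χ = 1 − 0.778 = 0.222
χ ∨ χ = max(0.222, 0.222) = 0.222
¬(χ ∨ χ) = 1 − 0.222 = 0.778
¬(χ ∨ χ) ∨ φ = max(0.778, 0.108) = 0.778
¬(¬(χ ∨ χ) ∨ φ) = 1 − 0.778 = 0.222
¬¬χ ⇒ ¬(¬(χ ∨ χ) ∨ φ) = min(1, 1 − 0.222 + 0.222) = min(1, 1.000) = 1.000
(¬¬χ ⇒ ¬(¬(χ ∨ χ) ∨ φ)) ∧ θ = min(1.000, 0.813) = 0.813
¬((¬¬χ ⇒ ¬(¬(χ ∨ χ) ∨ φ)) ∧ θ) = 1 − 0.813 = 0.187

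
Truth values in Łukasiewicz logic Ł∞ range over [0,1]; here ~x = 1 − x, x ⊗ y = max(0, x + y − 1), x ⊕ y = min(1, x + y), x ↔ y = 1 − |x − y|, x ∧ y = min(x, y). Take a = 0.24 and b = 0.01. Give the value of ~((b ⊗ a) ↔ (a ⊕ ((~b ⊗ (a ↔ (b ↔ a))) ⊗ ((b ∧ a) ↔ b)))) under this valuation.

b ⊗ a = max(0, 0.01 + 0.24 − 1) = max(0, -0.75) = 0.00
~b = 1 − 0.01 = 0.99
b ↔ a = 1 − |0.01 − 0.24| = 1 − 0.23 = 0.77
a ↔ (b ↔ a) = 1 − |0.24 − 0.77| = 1 − 0.53 = 0.47
~b ⊗ (a ↔ (b ↔ a)) = max(0, 0.99 + 0.47 − 1) = max(0, 0.46) = 0.46
b ∧ a = min(0.01, 0.24) = 0.01
(b ∧ a) ↔ b = 1 − |0.01 − 0.01| = 1 − 0.00 = 1.00
(~b ⊗ (a ↔ (b ↔ a))) ⊗ ((b ∧ a) ↔ b) = max(0, 0.46 + 1.00 − 1) = max(0, 0.46) = 0.46
a ⊕ ((~b ⊗ (a ↔ (b ↔ a))) ⊗ ((b ∧ a) ↔ b)) = min(1, 0.24 + 0.46) = min(1, 0.70) = 0.70
(b ⊗ a) ↔ (a ⊕ ((~b ⊗ (a ↔ (b ↔ a))) ⊗ ((b ∧ a) ↔ b))) = 1 − |0.00 − 0.70| = 1 − 0.70 = 0.30
~((b ⊗ a) ↔ (a ⊕ ((~b ⊗ (a ↔ (b ↔ a))) ⊗ ((b ∧ a) ↔ b)))) = 1 − 0.30 = 0.70

0.70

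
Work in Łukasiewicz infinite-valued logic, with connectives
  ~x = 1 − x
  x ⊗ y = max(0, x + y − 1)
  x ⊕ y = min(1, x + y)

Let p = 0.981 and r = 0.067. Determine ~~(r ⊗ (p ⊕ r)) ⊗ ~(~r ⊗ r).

p ⊕ r = min(1, 0.981 + 0.067) = min(1, 1.048) = 1.000
r ⊗ (p ⊕ r) = max(0, 0.067 + 1.000 − 1) = max(0, 0.067) = 0.067
~(r ⊗ (p ⊕ r)) = 1 − 0.067 = 0.933
~~(r ⊗ (p ⊕ r)) = 1 − 0.933 = 0.067
~r = 1 − 0.067 = 0.933
~r ⊗ r = max(0, 0.933 + 0.067 − 1) = max(0, 0.000) = 0.000
~(~r ⊗ r) = 1 − 0.000 = 1.000
~~(r ⊗ (p ⊕ r)) ⊗ ~(~r ⊗ r) = max(0, 0.067 + 1.000 − 1) = max(0, 0.067) = 0.067

0.067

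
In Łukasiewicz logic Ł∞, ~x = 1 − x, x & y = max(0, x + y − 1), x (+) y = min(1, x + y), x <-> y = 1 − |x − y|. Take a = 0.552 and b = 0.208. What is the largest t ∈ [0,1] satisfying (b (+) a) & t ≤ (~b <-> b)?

0.656

b (+) a = min(1, 0.208 + 0.552) = min(1, 0.760) = 0.760
So the left factor is b (+) a = 0.760.
~b = 1 − 0.208 = 0.792
~b <-> b = 1 − |0.792 − 0.208| = 1 − 0.584 = 0.416
So the right-hand bound is ~b <-> b = 0.416.
The residuum of the Łukasiewicz t-norm gives the supremum: min(1, 1 − 0.760 + 0.416).
1 − 0.760 + 0.416 = 0.656, so t = min(1, 0.656) = 0.656.
Check: 0.760 & 0.656 = max(0, 0.416) = 0.416 ≤ 0.416.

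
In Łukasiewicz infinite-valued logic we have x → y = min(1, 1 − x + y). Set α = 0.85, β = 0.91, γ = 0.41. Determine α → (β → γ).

0.65

β → γ = min(1, 1 − 0.91 + 0.41) = min(1, 0.50) = 0.50
α → (β → γ) = min(1, 1 − 0.85 + 0.50) = min(1, 0.65) = 0.65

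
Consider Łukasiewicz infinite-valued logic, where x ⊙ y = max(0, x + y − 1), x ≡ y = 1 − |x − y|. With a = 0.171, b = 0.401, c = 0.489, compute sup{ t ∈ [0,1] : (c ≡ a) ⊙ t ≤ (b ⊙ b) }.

c ≡ a = 1 − |0.489 − 0.171| = 1 − 0.318 = 0.682
So the left factor is c ≡ a = 0.682.
b ⊙ b = max(0, 0.401 + 0.401 − 1) = max(0, -0.198) = 0.000
So the right-hand bound is b ⊙ b = 0.000.
The residuum of the Łukasiewicz t-norm gives the supremum: min(1, 1 − 0.682 + 0.000).
1 − 0.682 + 0.000 = 0.318, so t = min(1, 0.318) = 0.318.
Check: 0.682 ⊙ 0.318 = max(0, 0.000) = 0.000 ≤ 0.000.

0.318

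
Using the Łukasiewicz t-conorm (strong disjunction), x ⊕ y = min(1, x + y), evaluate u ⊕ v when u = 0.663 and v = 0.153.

u ⊕ v = min(1, 0.663 + 0.153) = min(1, 0.816) = 0.816
For comparison, the Gödel t-conorm max(x, y) would give 0.663.

0.816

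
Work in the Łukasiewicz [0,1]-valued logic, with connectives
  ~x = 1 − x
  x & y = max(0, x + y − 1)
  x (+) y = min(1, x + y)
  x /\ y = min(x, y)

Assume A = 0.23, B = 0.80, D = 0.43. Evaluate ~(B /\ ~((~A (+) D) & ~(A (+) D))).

~A = 1 − 0.23 = 0.77
~A (+) D = min(1, 0.77 + 0.43) = min(1, 1.20) = 1.00
A (+) D = min(1, 0.23 + 0.43) = min(1, 0.66) = 0.66
~(A (+) D) = 1 − 0.66 = 0.34
(~A (+) D) & ~(A (+) D) = max(0, 1.00 + 0.34 − 1) = max(0, 0.34) = 0.34
~((~A (+) D) & ~(A (+) D)) = 1 − 0.34 = 0.66
B /\ ~((~A (+) D) & ~(A (+) D)) = min(0.80, 0.66) = 0.66
~(B /\ ~((~A (+) D) & ~(A (+) D))) = 1 − 0.66 = 0.34

0.34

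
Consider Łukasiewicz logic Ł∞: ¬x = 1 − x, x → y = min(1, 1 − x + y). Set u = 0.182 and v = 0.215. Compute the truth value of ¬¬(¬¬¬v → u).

0.397

¬v = 1 − 0.215 = 0.785
¬¬v = 1 − 0.785 = 0.215
¬¬¬v = 1 − 0.215 = 0.785
¬¬¬v → u = min(1, 1 − 0.785 + 0.182) = min(1, 0.397) = 0.397
¬(¬¬¬v → u) = 1 − 0.397 = 0.603
¬¬(¬¬¬v → u) = 1 − 0.603 = 0.397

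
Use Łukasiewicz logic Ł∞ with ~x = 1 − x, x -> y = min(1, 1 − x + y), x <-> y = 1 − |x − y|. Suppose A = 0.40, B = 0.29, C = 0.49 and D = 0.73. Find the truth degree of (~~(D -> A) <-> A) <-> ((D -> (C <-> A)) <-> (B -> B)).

0.73

D -> A = min(1, 1 − 0.73 + 0.40) = min(1, 0.67) = 0.67
~(D -> A) = 1 − 0.67 = 0.33
~~(D -> A) = 1 − 0.33 = 0.67
~~(D -> A) <-> A = 1 − |0.67 − 0.40| = 1 − 0.27 = 0.73
C <-> A = 1 − |0.49 − 0.40| = 1 − 0.09 = 0.91
D -> (C <-> A) = min(1, 1 − 0.73 + 0.91) = min(1, 1.18) = 1.00
B -> B = min(1, 1 − 0.29 + 0.29) = min(1, 1.00) = 1.00
(D -> (C <-> A)) <-> (B -> B) = 1 − |1.00 − 1.00| = 1 − 0.00 = 1.00
(~~(D -> A) <-> A) <-> ((D -> (C <-> A)) <-> (B -> B)) = 1 − |0.73 − 1.00| = 1 − 0.27 = 0.73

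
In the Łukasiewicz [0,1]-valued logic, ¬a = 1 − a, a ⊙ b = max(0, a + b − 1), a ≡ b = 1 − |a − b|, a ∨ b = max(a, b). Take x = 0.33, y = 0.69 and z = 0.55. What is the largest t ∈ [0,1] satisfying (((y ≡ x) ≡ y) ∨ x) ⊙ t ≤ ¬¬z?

y ≡ x = 1 − |0.69 − 0.33| = 1 − 0.36 = 0.64
(y ≡ x) ≡ y = 1 − |0.64 − 0.69| = 1 − 0.05 = 0.95
((y ≡ x) ≡ y) ∨ x = max(0.95, 0.33) = 0.95
So the left factor is ((y ≡ x) ≡ y) ∨ x = 0.95.
¬z = 1 − 0.55 = 0.45
¬¬z = 1 − 0.45 = 0.55
So the right-hand bound is ¬¬z = 0.55.
The residuum of the Łukasiewicz t-norm gives the supremum: min(1, 1 − 0.95 + 0.55).
1 − 0.95 + 0.55 = 0.60, so t = min(1, 0.60) = 0.60.
Check: 0.95 ⊙ 0.60 = max(0, 0.55) = 0.55 ≤ 0.55.

0.60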